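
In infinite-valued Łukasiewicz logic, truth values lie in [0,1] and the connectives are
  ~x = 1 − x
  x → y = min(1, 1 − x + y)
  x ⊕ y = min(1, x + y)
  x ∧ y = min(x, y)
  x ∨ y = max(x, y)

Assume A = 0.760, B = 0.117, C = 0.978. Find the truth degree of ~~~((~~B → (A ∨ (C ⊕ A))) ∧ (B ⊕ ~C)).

0.861

~B = 1 − 0.117 = 0.883
~~B = 1 − 0.883 = 0.117
C ⊕ A = min(1, 0.978 + 0.760) = min(1, 1.738) = 1.000
A ∨ (C ⊕ A) = max(0.760, 1.000) = 1.000
~~B → (A ∨ (C ⊕ A)) = min(1, 1 − 0.117 + 1.000) = min(1, 1.883) = 1.000
~C = 1 − 0.978 = 0.022
B ⊕ ~C = min(1, 0.117 + 0.022) = min(1, 0.139) = 0.139
(~~B → (A ∨ (C ⊕ A))) ∧ (B ⊕ ~C) = min(1.000, 0.139) = 0.139
~((~~B → (A ∨ (C ⊕ A))) ∧ (B ⊕ ~C)) = 1 − 0.139 = 0.861
~~((~~B → (A ∨ (C ⊕ A))) ∧ (B ⊕ ~C)) = 1 − 0.861 = 0.139
~~~((~~B → (A ∨ (C ⊕ A))) ∧ (B ⊕ ~C)) = 1 − 0.139 = 0.861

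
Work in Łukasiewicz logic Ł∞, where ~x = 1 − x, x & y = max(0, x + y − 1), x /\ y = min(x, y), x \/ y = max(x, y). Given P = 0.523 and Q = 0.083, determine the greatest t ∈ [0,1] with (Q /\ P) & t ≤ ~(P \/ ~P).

1.000

Q /\ P = min(0.083, 0.523) = 0.083
So the left factor is Q /\ P = 0.083.
~P = 1 − 0.523 = 0.477
P \/ ~P = max(0.523, 0.477) = 0.523
~(P \/ ~P) = 1 − 0.523 = 0.477
So the right-hand bound is ~(P \/ ~P) = 0.477.
The residuum of the Łukasiewicz t-norm gives the supremum: min(1, 1 − 0.083 + 0.477).
1 − 0.083 + 0.477 = 1.394, so t = min(1, 1.394) = 1.000.
Check: 0.083 & 1.000 = max(0, 0.083) = 0.083 ≤ 0.477.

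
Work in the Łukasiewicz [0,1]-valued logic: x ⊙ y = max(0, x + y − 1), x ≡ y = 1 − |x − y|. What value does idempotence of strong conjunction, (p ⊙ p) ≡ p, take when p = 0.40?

0.60

p ⊙ p = max(0, 0.40 + 0.40 − 1) = max(0, -0.20) = 0.00
(p ⊙ p) ≡ p = 1 − |0.00 − 0.40| = 1 − 0.40 = 0.60
(The value 0.60 < 1 shows this instance is not satisfied; fails in Ł∞ since a ⊗ a = max(0, 2a−1) ≠ a in general.)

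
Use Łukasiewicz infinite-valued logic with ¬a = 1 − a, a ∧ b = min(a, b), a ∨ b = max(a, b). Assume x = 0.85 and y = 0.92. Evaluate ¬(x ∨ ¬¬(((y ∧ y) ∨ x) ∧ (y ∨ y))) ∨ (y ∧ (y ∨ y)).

y ∧ y = min(0.92, 0.92) = 0.92
(y ∧ y) ∨ x = max(0.92, 0.85) = 0.92
y ∨ y = max(0.92, 0.92) = 0.92
((y ∧ y) ∨ x) ∧ (y ∨ y) = min(0.92, 0.92) = 0.92
¬(((y ∧ y) ∨ x) ∧ (y ∨ y)) = 1 − 0.92 = 0.08
¬¬(((y ∧ y) ∨ x) ∧ (y ∨ y)) = 1 − 0.08 = 0.92
x ∨ ¬¬(((y ∧ y) ∨ x) ∧ (y ∨ y)) = max(0.85, 0.92) = 0.92
¬(x ∨ ¬¬(((y ∧ y) ∨ x) ∧ (y ∨ y))) = 1 − 0.92 = 0.08
y ∧ (y ∨ y) = min(0.92, 0.92) = 0.92
¬(x ∨ ¬¬(((y ∧ y) ∨ x) ∧ (y ∨ y))) ∨ (y ∧ (y ∨ y)) = max(0.08, 0.92) = 0.92

0.92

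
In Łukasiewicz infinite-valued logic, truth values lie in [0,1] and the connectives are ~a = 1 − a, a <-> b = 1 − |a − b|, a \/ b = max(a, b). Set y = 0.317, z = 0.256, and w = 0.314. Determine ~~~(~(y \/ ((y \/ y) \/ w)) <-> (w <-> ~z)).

0.113

y \/ y = max(0.317, 0.317) = 0.317
(y \/ y) \/ w = max(0.317, 0.314) = 0.317
y \/ ((y \/ y) \/ w) = max(0.317, 0.317) = 0.317
~(y \/ ((y \/ y) \/ w)) = 1 − 0.317 = 0.683
~z = 1 − 0.256 = 0.744
w <-> ~z = 1 − |0.314 − 0.744| = 1 − 0.430 = 0.570
~(y \/ ((y \/ y) \/ w)) <-> (w <-> ~z) = 1 − |0.683 − 0.570| = 1 − 0.113 = 0.887
~(~(y \/ ((y \/ y) \/ w)) <-> (w <-> ~z)) = 1 − 0.887 = 0.113
~~(~(y \/ ((y \/ y) \/ w)) <-> (w <-> ~z)) = 1 − 0.113 = 0.887
~~~(~(y \/ ((y \/ y) \/ w)) <-> (w <-> ~z)) = 1 − 0.887 = 0.113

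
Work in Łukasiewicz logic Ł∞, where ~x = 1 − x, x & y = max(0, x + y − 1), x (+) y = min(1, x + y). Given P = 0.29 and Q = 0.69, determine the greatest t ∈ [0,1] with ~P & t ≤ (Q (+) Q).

1.00

~P = 1 − 0.29 = 0.71
So the left factor is ~P = 0.71.
Q (+) Q = min(1, 0.69 + 0.69) = min(1, 1.38) = 1.00
So the right-hand bound is Q (+) Q = 1.00.
The residuum of the Łukasiewicz t-norm gives the supremum: min(1, 1 − 0.71 + 1.00).
1 − 0.71 + 1.00 = 1.29, so t = min(1, 1.29) = 1.00.
Check: 0.71 & 1.00 = max(0, 0.71) = 0.71 ≤ 1.00.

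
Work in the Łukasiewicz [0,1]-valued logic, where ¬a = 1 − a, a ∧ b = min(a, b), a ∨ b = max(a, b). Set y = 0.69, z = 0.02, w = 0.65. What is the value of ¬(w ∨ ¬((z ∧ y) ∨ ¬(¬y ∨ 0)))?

z ∧ y = min(0.02, 0.69) = 0.02
¬y = 1 − 0.69 = 0.31
¬y ∨ 0 = max(0.31, 0.00) = 0.31
¬(¬y ∨ 0) = 1 − 0.31 = 0.69
(z ∧ y) ∨ ¬(¬y ∨ 0) = max(0.02, 0.69) = 0.69
¬((z ∧ y) ∨ ¬(¬y ∨ 0)) = 1 − 0.69 = 0.31
w ∨ ¬((z ∧ y) ∨ ¬(¬y ∨ 0)) = max(0.65, 0.31) = 0.65
¬(w ∨ ¬((z ∧ y) ∨ ¬(¬y ∨ 0))) = 1 − 0.65 = 0.35

0.35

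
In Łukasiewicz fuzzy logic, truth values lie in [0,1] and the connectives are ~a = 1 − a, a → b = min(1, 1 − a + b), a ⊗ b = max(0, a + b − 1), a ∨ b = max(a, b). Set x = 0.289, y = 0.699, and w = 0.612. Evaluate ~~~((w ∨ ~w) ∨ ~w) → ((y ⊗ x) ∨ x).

0.901

~w = 1 − 0.612 = 0.388
w ∨ ~w = max(0.612, 0.388) = 0.612
(w ∨ ~w) ∨ ~w = max(0.612, 0.388) = 0.612
~((w ∨ ~w) ∨ ~w) = 1 − 0.612 = 0.388
~~((w ∨ ~w) ∨ ~w) = 1 − 0.388 = 0.612
~~~((w ∨ ~w) ∨ ~w) = 1 − 0.612 = 0.388
y ⊗ x = max(0, 0.699 + 0.289 − 1) = max(0, -0.012) = 0.000
(y ⊗ x) ∨ x = max(0.000, 0.289) = 0.289
~~~((w ∨ ~w) ∨ ~w) → ((y ⊗ x) ∨ x) = min(1, 1 − 0.388 + 0.289) = min(1, 0.901) = 0.901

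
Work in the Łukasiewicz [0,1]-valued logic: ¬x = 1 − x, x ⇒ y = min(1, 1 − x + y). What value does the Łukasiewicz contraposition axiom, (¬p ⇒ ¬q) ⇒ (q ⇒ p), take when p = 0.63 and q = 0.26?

1.00

¬p = 1 − 0.63 = 0.37
¬q = 1 − 0.26 = 0.74
¬p ⇒ ¬q = min(1, 1 − 0.37 + 0.74) = min(1, 1.37) = 1.00
q ⇒ p = min(1, 1 − 0.26 + 0.63) = min(1, 1.37) = 1.00
(¬p ⇒ ¬q) ⇒ (q ⇒ p) = min(1, 1 − 1.00 + 1.00) = min(1, 1.00) = 1.00
(As expected: an axiom of Ł∞, always 1.)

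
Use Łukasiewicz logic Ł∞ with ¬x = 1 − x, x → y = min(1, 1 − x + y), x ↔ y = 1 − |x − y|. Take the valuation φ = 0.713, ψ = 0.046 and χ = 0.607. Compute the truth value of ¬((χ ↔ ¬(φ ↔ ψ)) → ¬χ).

φ ↔ ψ = 1 − |0.713 − 0.046| = 1 − 0.667 = 0.333
¬(φ ↔ ψ) = 1 − 0.333 = 0.667
χ ↔ ¬(φ ↔ ψ) = 1 − |0.607 − 0.667| = 1 − 0.060 = 0.940
¬χ = 1 − 0.607 = 0.393
(χ ↔ ¬(φ ↔ ψ)) → ¬χ = min(1, 1 − 0.940 + 0.393) = min(1, 0.453) = 0.453
¬((χ ↔ ¬(φ ↔ ψ)) → ¬χ) = 1 − 0.453 = 0.547

0.547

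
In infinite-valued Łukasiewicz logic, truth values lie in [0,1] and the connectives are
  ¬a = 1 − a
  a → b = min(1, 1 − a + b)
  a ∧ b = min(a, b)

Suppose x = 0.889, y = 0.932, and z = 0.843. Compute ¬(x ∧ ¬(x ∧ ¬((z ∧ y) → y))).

0.111

z ∧ y = min(0.843, 0.932) = 0.843
(z ∧ y) → y = min(1, 1 − 0.843 + 0.932) = min(1, 1.089) = 1.000
¬((z ∧ y) → y) = 1 − 1.000 = 0.000
x ∧ ¬((z ∧ y) → y) = min(0.889, 0.000) = 0.000
¬(x ∧ ¬((z ∧ y) → y)) = 1 − 0.000 = 1.000
x ∧ ¬(x ∧ ¬((z ∧ y) → y)) = min(0.889, 1.000) = 0.889
¬(x ∧ ¬(x ∧ ¬((z ∧ y) → y))) = 1 − 0.889 = 0.111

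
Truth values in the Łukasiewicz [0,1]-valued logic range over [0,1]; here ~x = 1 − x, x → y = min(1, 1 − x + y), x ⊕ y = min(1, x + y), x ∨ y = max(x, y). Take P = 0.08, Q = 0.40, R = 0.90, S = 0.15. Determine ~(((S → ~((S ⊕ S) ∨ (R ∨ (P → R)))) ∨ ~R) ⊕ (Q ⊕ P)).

S ⊕ S = min(1, 0.15 + 0.15) = min(1, 0.30) = 0.30
P → R = min(1, 1 − 0.08 + 0.90) = min(1, 1.82) = 1.00
R ∨ (P → R) = max(0.90, 1.00) = 1.00
(S ⊕ S) ∨ (R ∨ (P → R)) = max(0.30, 1.00) = 1.00
~((S ⊕ S) ∨ (R ∨ (P → R))) = 1 − 1.00 = 0.00
S → ~((S ⊕ S) ∨ (R ∨ (P → R))) = min(1, 1 − 0.15 + 0.00) = min(1, 0.85) = 0.85
~R = 1 − 0.90 = 0.10
(S → ~((S ⊕ S) ∨ (R ∨ (P → R)))) ∨ ~R = max(0.85, 0.10) = 0.85
Q ⊕ P = min(1, 0.40 + 0.08) = min(1, 0.48) = 0.48
((S → ~((S ⊕ S) ∨ (R ∨ (P → R)))) ∨ ~R) ⊕ (Q ⊕ P) = min(1, 0.85 + 0.48) = min(1, 1.33) = 1.00
~(((S → ~((S ⊕ S) ∨ (R ∨ (P → R)))) ∨ ~R) ⊕ (Q ⊕ P)) = 1 − 1.00 = 0.00

0.00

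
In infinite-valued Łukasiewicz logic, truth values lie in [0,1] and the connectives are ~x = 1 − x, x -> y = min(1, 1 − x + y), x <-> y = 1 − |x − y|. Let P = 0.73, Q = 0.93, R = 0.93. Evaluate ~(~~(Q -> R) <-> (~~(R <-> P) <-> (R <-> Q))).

0.20

Q -> R = min(1, 1 − 0.93 + 0.93) = min(1, 1.00) = 1.00
~(Q -> R) = 1 − 1.00 = 0.00
~~(Q -> R) = 1 − 0.00 = 1.00
R <-> P = 1 − |0.93 − 0.73| = 1 − 0.20 = 0.80
~(R <-> P) = 1 − 0.80 = 0.20
~~(R <-> P) = 1 − 0.20 = 0.80
R <-> Q = 1 − |0.93 − 0.93| = 1 − 0.00 = 1.00
~~(R <-> P) <-> (R <-> Q) = 1 − |0.80 − 1.00| = 1 − 0.20 = 0.80
~~(Q -> R) <-> (~~(R <-> P) <-> (R <-> Q)) = 1 − |1.00 − 0.80| = 1 − 0.20 = 0.80
~(~~(Q -> R) <-> (~~(R <-> P) <-> (R <-> Q))) = 1 − 0.80 = 0.20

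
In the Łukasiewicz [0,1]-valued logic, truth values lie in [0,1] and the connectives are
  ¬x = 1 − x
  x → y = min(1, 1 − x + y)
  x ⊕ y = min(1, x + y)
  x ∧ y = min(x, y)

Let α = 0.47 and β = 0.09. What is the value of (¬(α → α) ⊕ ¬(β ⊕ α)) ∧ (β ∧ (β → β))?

α → α = min(1, 1 − 0.47 + 0.47) = min(1, 1.00) = 1.00
¬(α → α) = 1 − 1.00 = 0.00
β ⊕ α = min(1, 0.09 + 0.47) = min(1, 0.56) = 0.56
¬(β ⊕ α) = 1 − 0.56 = 0.44
¬(α → α) ⊕ ¬(β ⊕ α) = min(1, 0.00 + 0.44) = min(1, 0.44) = 0.44
β → β = min(1, 1 − 0.09 + 0.09) = min(1, 1.00) = 1.00
β ∧ (β → β) = min(0.09, 1.00) = 0.09
(¬(α → α) ⊕ ¬(β ⊕ α)) ∧ (β ∧ (β → β)) = min(0.44, 0.09) = 0.09

0.09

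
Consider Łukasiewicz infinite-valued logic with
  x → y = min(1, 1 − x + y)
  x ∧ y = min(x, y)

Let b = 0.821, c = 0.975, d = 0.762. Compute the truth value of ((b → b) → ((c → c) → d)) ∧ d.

b → b = min(1, 1 − 0.821 + 0.821) = min(1, 1.000) = 1.000
c → c = min(1, 1 − 0.975 + 0.975) = min(1, 1.000) = 1.000
(c → c) → d = min(1, 1 − 1.000 + 0.762) = min(1, 0.762) = 0.762
(b → b) → ((c → c) → d) = min(1, 1 − 1.000 + 0.762) = min(1, 0.762) = 0.762
((b → b) → ((c → c) → d)) ∧ d = min(0.762, 0.762) = 0.762

0.762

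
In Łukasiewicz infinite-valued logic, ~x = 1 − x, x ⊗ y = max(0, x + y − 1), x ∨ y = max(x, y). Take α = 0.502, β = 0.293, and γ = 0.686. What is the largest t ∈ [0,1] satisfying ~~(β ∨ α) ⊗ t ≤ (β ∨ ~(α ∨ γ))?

0.812

β ∨ α = max(0.293, 0.502) = 0.502
~(β ∨ α) = 1 − 0.502 = 0.498
~~(β ∨ α) = 1 − 0.498 = 0.502
So the left factor is ~~(β ∨ α) = 0.502.
α ∨ γ = max(0.502, 0.686) = 0.686
~(α ∨ γ) = 1 − 0.686 = 0.314
β ∨ ~(α ∨ γ) = max(0.293, 0.314) = 0.314
So the right-hand bound is β ∨ ~(α ∨ γ) = 0.314.
The residuum of the Łukasiewicz t-norm gives the supremum: min(1, 1 − 0.502 + 0.314).
1 − 0.502 + 0.314 = 0.812, so t = min(1, 0.812) = 0.812.
Check: 0.502 ⊗ 0.812 = max(0, 0.314) = 0.314 ≤ 0.314.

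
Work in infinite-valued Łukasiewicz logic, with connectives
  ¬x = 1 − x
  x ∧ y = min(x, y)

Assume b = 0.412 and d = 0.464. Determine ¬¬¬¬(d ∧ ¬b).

¬b = 1 − 0.412 = 0.588
d ∧ ¬b = min(0.464, 0.588) = 0.464
¬(d ∧ ¬b) = 1 − 0.464 = 0.536
¬¬(d ∧ ¬b) = 1 − 0.536 = 0.464
¬¬¬(d ∧ ¬b) = 1 − 0.464 = 0.536
¬¬¬¬(d ∧ ¬b) = 1 − 0.536 = 0.464

0.464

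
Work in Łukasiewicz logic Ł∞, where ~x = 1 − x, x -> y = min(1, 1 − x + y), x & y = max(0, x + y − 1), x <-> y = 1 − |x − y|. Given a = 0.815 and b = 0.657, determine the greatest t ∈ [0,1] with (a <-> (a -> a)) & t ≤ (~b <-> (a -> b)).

a -> a = min(1, 1 − 0.815 + 0.815) = min(1, 1.000) = 1.000
a <-> (a -> a) = 1 − |0.815 − 1.000| = 1 − 0.185 = 0.815
So the left factor is a <-> (a -> a) = 0.815.
~b = 1 − 0.657 = 0.343
a -> b = min(1, 1 − 0.815 + 0.657) = min(1, 0.842) = 0.842
~b <-> (a -> b) = 1 − |0.343 − 0.842| = 1 − 0.499 = 0.501
So the right-hand bound is ~b <-> (a -> b) = 0.501.
The residuum of the Łukasiewicz t-norm gives the supremum: min(1, 1 − 0.815 + 0.501).
1 − 0.815 + 0.501 = 0.686, so t = min(1, 0.686) = 0.686.
Check: 0.815 & 0.686 = max(0, 0.501) = 0.501 ≤ 0.501.

0.686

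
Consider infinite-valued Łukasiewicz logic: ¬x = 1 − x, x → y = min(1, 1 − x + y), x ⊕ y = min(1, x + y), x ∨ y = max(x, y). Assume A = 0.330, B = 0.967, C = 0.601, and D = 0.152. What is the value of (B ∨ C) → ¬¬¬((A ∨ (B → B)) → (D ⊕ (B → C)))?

0.247

B ∨ C = max(0.967, 0.601) = 0.967
B → B = min(1, 1 − 0.967 + 0.967) = min(1, 1.000) = 1.000
A ∨ (B → B) = max(0.330, 1.000) = 1.000
B → C = min(1, 1 − 0.967 + 0.601) = min(1, 0.634) = 0.634
D ⊕ (B → C) = min(1, 0.152 + 0.634) = min(1, 0.786) = 0.786
(A ∨ (B → B)) → (D ⊕ (B → C)) = min(1, 1 − 1.000 + 0.786) = min(1, 0.786) = 0.786
¬((A ∨ (B → B)) → (D ⊕ (B → C))) = 1 − 0.786 = 0.214
¬¬((A ∨ (B → B)) → (D ⊕ (B → C))) = 1 − 0.214 = 0.786
¬¬¬((A ∨ (B → B)) → (D ⊕ (B → C))) = 1 − 0.786 = 0.214
(B ∨ C) → ¬¬¬((A ∨ (B → B)) → (D ⊕ (B → C))) = min(1, 1 − 0.967 + 0.214) = min(1, 0.247) = 0.247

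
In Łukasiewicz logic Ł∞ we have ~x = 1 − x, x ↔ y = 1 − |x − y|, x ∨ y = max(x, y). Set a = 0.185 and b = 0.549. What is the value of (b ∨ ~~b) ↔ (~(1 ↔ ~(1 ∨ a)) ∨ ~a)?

0.549

~b = 1 − 0.549 = 0.451
~~b = 1 − 0.451 = 0.549
b ∨ ~~b = max(0.549, 0.549) = 0.549
1 ∨ a = max(1.000, 0.185) = 1.000
~(1 ∨ a) = 1 − 1.000 = 0.000
1 ↔ ~(1 ∨ a) = 1 − |1.000 − 0.000| = 1 − 1.000 = 0.000
~(1 ↔ ~(1 ∨ a)) = 1 − 0.000 = 1.000
~a = 1 − 0.185 = 0.815
~(1 ↔ ~(1 ∨ a)) ∨ ~a = max(1.000, 0.815) = 1.000
(b ∨ ~~b) ↔ (~(1 ↔ ~(1 ∨ a)) ∨ ~a) = 1 − |0.549 − 1.000| = 1 − 0.451 = 0.549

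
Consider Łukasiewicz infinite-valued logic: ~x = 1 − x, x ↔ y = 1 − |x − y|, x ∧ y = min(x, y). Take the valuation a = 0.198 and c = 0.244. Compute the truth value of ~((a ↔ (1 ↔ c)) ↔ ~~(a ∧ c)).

1 ↔ c = 1 − |1.000 − 0.244| = 1 − 0.756 = 0.244
a ↔ (1 ↔ c) = 1 − |0.198 − 0.244| = 1 − 0.046 = 0.954
a ∧ c = min(0.198, 0.244) = 0.198
~(a ∧ c) = 1 − 0.198 = 0.802
~~(a ∧ c) = 1 − 0.802 = 0.198
(a ↔ (1 ↔ c)) ↔ ~~(a ∧ c) = 1 − |0.954 − 0.198| = 1 − 0.756 = 0.244
~((a ↔ (1 ↔ c)) ↔ ~~(a ∧ c)) = 1 − 0.244 = 0.756

0.756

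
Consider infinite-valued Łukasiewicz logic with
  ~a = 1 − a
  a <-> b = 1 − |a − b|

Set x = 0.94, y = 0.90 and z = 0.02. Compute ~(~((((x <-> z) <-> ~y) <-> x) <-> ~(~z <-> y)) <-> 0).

x <-> z = 1 − |0.94 − 0.02| = 1 − 0.92 = 0.08
~y = 1 − 0.90 = 0.10
(x <-> z) <-> ~y = 1 − |0.08 − 0.10| = 1 − 0.02 = 0.98
((x <-> z) <-> ~y) <-> x = 1 − |0.98 − 0.94| = 1 − 0.04 = 0.96
~z = 1 − 0.02 = 0.98
~z <-> y = 1 − |0.98 − 0.90| = 1 − 0.08 = 0.92
~(~z <-> y) = 1 − 0.92 = 0.08
(((x <-> z) <-> ~y) <-> x) <-> ~(~z <-> y) = 1 − |0.96 − 0.08| = 1 − 0.88 = 0.12
~((((x <-> z) <-> ~y) <-> x) <-> ~(~z <-> y)) = 1 − 0.12 = 0.88
~((((x <-> z) <-> ~y) <-> x) <-> ~(~z <-> y)) <-> 0 = 1 − |0.88 − 0.00| = 1 − 0.88 = 0.12
~(~((((x <-> z) <-> ~y) <-> x) <-> ~(~z <-> y)) <-> 0) = 1 − 0.12 = 0.88

0.88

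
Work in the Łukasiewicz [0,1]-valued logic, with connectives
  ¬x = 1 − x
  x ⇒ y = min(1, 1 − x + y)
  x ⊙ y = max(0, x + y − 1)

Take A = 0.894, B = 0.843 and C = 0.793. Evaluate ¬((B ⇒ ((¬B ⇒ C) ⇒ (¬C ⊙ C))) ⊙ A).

0.949

¬B = 1 − 0.843 = 0.157
¬B ⇒ C = min(1, 1 − 0.157 + 0.793) = min(1, 1.636) = 1.000
¬C = 1 − 0.793 = 0.207
¬C ⊙ C = max(0, 0.207 + 0.793 − 1) = max(0, 0.000) = 0.000
(¬B ⇒ C) ⇒ (¬C ⊙ C) = min(1, 1 − 1.000 + 0.000) = min(1, 0.000) = 0.000
B ⇒ ((¬B ⇒ C) ⇒ (¬C ⊙ C)) = min(1, 1 − 0.843 + 0.000) = min(1, 0.157) = 0.157
(B ⇒ ((¬B ⇒ C) ⇒ (¬C ⊙ C))) ⊙ A = max(0, 0.157 + 0.894 − 1) = max(0, 0.051) = 0.051
¬((B ⇒ ((¬B ⇒ C) ⇒ (¬C ⊙ C))) ⊙ A) = 1 − 0.051 = 0.949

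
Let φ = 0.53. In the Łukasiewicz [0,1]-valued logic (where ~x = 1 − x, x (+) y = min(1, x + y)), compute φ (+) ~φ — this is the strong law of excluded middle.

1.00

~φ = 1 − 0.53 = 0.47
φ (+) ~φ = min(1, 0.53 + 0.47) = min(1, 1.00) = 1.00
(As expected: always 1 in Ł∞ since a ⊕ (1−a) = 1.)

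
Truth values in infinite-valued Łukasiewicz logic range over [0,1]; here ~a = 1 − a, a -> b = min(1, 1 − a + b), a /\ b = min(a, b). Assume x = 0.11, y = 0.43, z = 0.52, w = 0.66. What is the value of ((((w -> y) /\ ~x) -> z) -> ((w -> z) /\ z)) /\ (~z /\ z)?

w -> y = min(1, 1 − 0.66 + 0.43) = min(1, 0.77) = 0.77
~x = 1 − 0.11 = 0.89
(w -> y) /\ ~x = min(0.77, 0.89) = 0.77
((w -> y) /\ ~x) -> z = min(1, 1 − 0.77 + 0.52) = min(1, 0.75) = 0.75
w -> z = min(1, 1 − 0.66 + 0.52) = min(1, 0.86) = 0.86
(w -> z) /\ z = min(0.86, 0.52) = 0.52
(((w -> y) /\ ~x) -> z) -> ((w -> z) /\ z) = min(1, 1 − 0.75 + 0.52) = min(1, 0.77) = 0.77
~z = 1 − 0.52 = 0.48
~z /\ z = min(0.48, 0.52) = 0.48
((((w -> y) /\ ~x) -> z) -> ((w -> z) /\ z)) /\ (~z /\ z) = min(0.77, 0.48) = 0.48

0.48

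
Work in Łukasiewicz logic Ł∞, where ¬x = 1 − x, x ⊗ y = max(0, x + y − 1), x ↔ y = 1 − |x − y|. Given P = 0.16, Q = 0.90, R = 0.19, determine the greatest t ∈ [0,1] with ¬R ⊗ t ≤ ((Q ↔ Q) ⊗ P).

0.35

¬R = 1 − 0.19 = 0.81
So the left factor is ¬R = 0.81.
Q ↔ Q = 1 − |0.90 − 0.90| = 1 − 0.00 = 1.00
(Q ↔ Q) ⊗ P = max(0, 1.00 + 0.16 − 1) = max(0, 0.16) = 0.16
So the right-hand bound is (Q ↔ Q) ⊗ P = 0.16.
The residuum of the Łukasiewicz t-norm gives the supremum: min(1, 1 − 0.81 + 0.16).
1 − 0.81 + 0.16 = 0.35, so t = min(1, 0.35) = 0.35.
Check: 0.81 ⊗ 0.35 = max(0, 0.16) = 0.16 ≤ 0.16.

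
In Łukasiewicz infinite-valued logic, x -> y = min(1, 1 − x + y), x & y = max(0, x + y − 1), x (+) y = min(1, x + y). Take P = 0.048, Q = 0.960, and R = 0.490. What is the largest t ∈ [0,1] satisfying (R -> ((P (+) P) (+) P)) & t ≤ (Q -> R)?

0.876

P (+) P = min(1, 0.048 + 0.048) = min(1, 0.096) = 0.096
(P (+) P) (+) P = min(1, 0.096 + 0.048) = min(1, 0.144) = 0.144
R -> ((P (+) P) (+) P) = min(1, 1 − 0.490 + 0.144) = min(1, 0.654) = 0.654
So the left factor is R -> ((P (+) P) (+) P) = 0.654.
Q -> R = min(1, 1 − 0.960 + 0.490) = min(1, 0.530) = 0.530
So the right-hand bound is Q -> R = 0.530.
The residuum of the Łukasiewicz t-norm gives the supremum: min(1, 1 − 0.654 + 0.530).
1 − 0.654 + 0.530 = 0.876, so t = min(1, 0.876) = 0.876.
Check: 0.654 & 0.876 = max(0, 0.530) = 0.530 ≤ 0.530.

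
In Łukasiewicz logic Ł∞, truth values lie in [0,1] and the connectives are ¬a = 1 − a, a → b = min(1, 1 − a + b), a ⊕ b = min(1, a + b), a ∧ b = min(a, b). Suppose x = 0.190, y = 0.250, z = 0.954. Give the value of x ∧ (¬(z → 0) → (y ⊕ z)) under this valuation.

0.190

z → 0 = min(1, 1 − 0.954 + 0.000) = min(1, 0.046) = 0.046
¬(z → 0) = 1 − 0.046 = 0.954
y ⊕ z = min(1, 0.250 + 0.954) = min(1, 1.204) = 1.000
¬(z → 0) → (y ⊕ z) = min(1, 1 − 0.954 + 1.000) = min(1, 1.046) = 1.000
x ∧ (¬(z → 0) → (y ⊕ z)) = min(0.190, 1.000) = 0.190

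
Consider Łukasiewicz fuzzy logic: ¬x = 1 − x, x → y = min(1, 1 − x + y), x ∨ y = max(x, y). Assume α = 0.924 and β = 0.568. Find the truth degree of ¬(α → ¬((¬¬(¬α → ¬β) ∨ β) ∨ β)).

¬α = 1 − 0.924 = 0.076
¬β = 1 − 0.568 = 0.432
¬α → ¬β = min(1, 1 − 0.076 + 0.432) = min(1, 1.356) = 1.000
¬(¬α → ¬β) = 1 − 1.000 = 0.000
¬¬(¬α → ¬β) = 1 − 0.000 = 1.000
¬¬(¬α → ¬β) ∨ β = max(1.000, 0.568) = 1.000
(¬¬(¬α → ¬β) ∨ β) ∨ β = max(1.000, 0.568) = 1.000
¬((¬¬(¬α → ¬β) ∨ β) ∨ β) = 1 − 1.000 = 0.000
α → ¬((¬¬(¬α → ¬β) ∨ β) ∨ β) = min(1, 1 − 0.924 + 0.000) = min(1, 0.076) = 0.076
¬(α → ¬((¬¬(¬α → ¬β) ∨ β) ∨ β)) = 1 − 0.076 = 0.924

0.924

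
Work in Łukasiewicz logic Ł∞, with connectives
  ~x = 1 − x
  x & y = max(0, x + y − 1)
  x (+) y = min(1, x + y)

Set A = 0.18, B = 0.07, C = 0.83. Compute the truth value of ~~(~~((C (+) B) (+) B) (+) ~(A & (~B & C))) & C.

0.83

C (+) B = min(1, 0.83 + 0.07) = min(1, 0.90) = 0.90
(C (+) B) (+) B = min(1, 0.90 + 0.07) = min(1, 0.97) = 0.97
~((C (+) B) (+) B) = 1 − 0.97 = 0.03
~~((C (+) B) (+) B) = 1 − 0.03 = 0.97
~B = 1 − 0.07 = 0.93
~B & C = max(0, 0.93 + 0.83 − 1) = max(0, 0.76) = 0.76
A & (~B & C) = max(0, 0.18 + 0.76 − 1) = max(0, -0.06) = 0.00
~(A & (~B & C)) = 1 − 0.00 = 1.00
~~((C (+) B) (+) B) (+) ~(A & (~B & C)) = min(1, 0.97 + 1.00) = min(1, 1.97) = 1.00
~(~~((C (+) B) (+) B) (+) ~(A & (~B & C))) = 1 − 1.00 = 0.00
~~(~~((C (+) B) (+) B) (+) ~(A & (~B & C))) = 1 − 0.00 = 1.00
~~(~~((C (+) B) (+) B) (+) ~(A & (~B & C))) & C = max(0, 1.00 + 0.83 − 1) = max(0, 0.83) = 0.83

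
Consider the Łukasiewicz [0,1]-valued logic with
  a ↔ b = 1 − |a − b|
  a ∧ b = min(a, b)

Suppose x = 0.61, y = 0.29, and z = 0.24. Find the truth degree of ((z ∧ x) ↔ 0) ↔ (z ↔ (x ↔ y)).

z ∧ x = min(0.24, 0.61) = 0.24
(z ∧ x) ↔ 0 = 1 − |0.24 − 0.00| = 1 − 0.24 = 0.76
x ↔ y = 1 − |0.61 − 0.29| = 1 − 0.32 = 0.68
z ↔ (x ↔ y) = 1 − |0.24 − 0.68| = 1 − 0.44 = 0.56
((z ∧ x) ↔ 0) ↔ (z ↔ (x ↔ y)) = 1 − |0.76 − 0.56| = 1 − 0.20 = 0.80

0.80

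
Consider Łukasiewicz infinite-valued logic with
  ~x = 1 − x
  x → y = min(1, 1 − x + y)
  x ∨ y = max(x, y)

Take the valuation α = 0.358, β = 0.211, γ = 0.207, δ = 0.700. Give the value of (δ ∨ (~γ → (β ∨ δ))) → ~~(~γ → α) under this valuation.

~γ = 1 − 0.207 = 0.793
β ∨ δ = max(0.211, 0.700) = 0.700
~γ → (β ∨ δ) = min(1, 1 − 0.793 + 0.700) = min(1, 0.907) = 0.907
δ ∨ (~γ → (β ∨ δ)) = max(0.700, 0.907) = 0.907
~γ → α = min(1, 1 − 0.793 + 0.358) = min(1, 0.565) = 0.565
~(~γ → α) = 1 − 0.565 = 0.435
~~(~γ → α) = 1 − 0.435 = 0.565
(δ ∨ (~γ → (β ∨ δ))) → ~~(~γ → α) = min(1, 1 − 0.907 + 0.565) = min(1, 0.658) = 0.658

0.658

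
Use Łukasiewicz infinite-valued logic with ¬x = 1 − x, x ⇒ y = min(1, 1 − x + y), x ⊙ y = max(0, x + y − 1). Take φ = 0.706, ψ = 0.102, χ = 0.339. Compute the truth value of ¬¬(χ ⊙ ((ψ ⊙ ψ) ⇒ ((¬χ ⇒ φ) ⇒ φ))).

0.339

ψ ⊙ ψ = max(0, 0.102 + 0.102 − 1) = max(0, -0.796) = 0.000
¬χ = 1 − 0.339 = 0.661
¬χ ⇒ φ = min(1, 1 − 0.661 + 0.706) = min(1, 1.045) = 1.000
(¬χ ⇒ φ) ⇒ φ = min(1, 1 − 1.000 + 0.706) = min(1, 0.706) = 0.706
(ψ ⊙ ψ) ⇒ ((¬χ ⇒ φ) ⇒ φ) = min(1, 1 − 0.000 + 0.706) = min(1, 1.706) = 1.000
χ ⊙ ((ψ ⊙ ψ) ⇒ ((¬χ ⇒ φ) ⇒ φ)) = max(0, 0.339 + 1.000 − 1) = max(0, 0.339) = 0.339
¬(χ ⊙ ((ψ ⊙ ψ) ⇒ ((¬χ ⇒ φ) ⇒ φ))) = 1 − 0.339 = 0.661
¬¬(χ ⊙ ((ψ ⊙ ψ) ⇒ ((¬χ ⇒ φ) ⇒ φ))) = 1 − 0.661 = 0.339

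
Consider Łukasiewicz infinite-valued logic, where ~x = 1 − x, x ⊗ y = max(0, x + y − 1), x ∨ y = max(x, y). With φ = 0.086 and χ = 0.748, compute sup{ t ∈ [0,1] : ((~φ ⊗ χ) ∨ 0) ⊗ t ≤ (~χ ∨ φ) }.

~φ = 1 − 0.086 = 0.914
~φ ⊗ χ = max(0, 0.914 + 0.748 − 1) = max(0, 0.662) = 0.662
(~φ ⊗ χ) ∨ 0 = max(0.662, 0.000) = 0.662
So the left factor is (~φ ⊗ χ) ∨ 0 = 0.662.
~χ = 1 − 0.748 = 0.252
~χ ∨ φ = max(0.252, 0.086) = 0.252
So the right-hand bound is ~χ ∨ φ = 0.252.
The residuum of the Łukasiewicz t-norm gives the supremum: min(1, 1 − 0.662 + 0.252).
1 − 0.662 + 0.252 = 0.590, so t = min(1, 0.590) = 0.590.
Check: 0.662 ⊗ 0.590 = max(0, 0.252) = 0.252 ≤ 0.252.

0.590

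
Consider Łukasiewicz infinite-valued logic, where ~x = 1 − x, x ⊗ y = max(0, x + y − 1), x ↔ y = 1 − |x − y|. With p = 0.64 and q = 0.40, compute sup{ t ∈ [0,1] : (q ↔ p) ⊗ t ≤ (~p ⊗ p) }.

0.24

q ↔ p = 1 − |0.40 − 0.64| = 1 − 0.24 = 0.76
So the left factor is q ↔ p = 0.76.
~p = 1 − 0.64 = 0.36
~p ⊗ p = max(0, 0.36 + 0.64 − 1) = max(0, 0.00) = 0.00
So the right-hand bound is ~p ⊗ p = 0.00.
The residuum of the Łukasiewicz t-norm gives the supremum: min(1, 1 − 0.76 + 0.00).
1 − 0.76 + 0.00 = 0.24, so t = min(1, 0.24) = 0.24.
Check: 0.76 ⊗ 0.24 = max(0, 0.00) = 0.00 ≤ 0.00.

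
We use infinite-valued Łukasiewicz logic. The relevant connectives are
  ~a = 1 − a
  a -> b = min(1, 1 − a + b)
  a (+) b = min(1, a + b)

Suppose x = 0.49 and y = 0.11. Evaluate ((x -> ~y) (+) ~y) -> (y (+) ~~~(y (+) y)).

~y = 1 − 0.11 = 0.89
x -> ~y = min(1, 1 − 0.49 + 0.89) = min(1, 1.40) = 1.00
(x -> ~y) (+) ~y = min(1, 1.00 + 0.89) = min(1, 1.89) = 1.00
y (+) y = min(1, 0.11 + 0.11) = min(1, 0.22) = 0.22
~(y (+) y) = 1 − 0.22 = 0.78
~~(y (+) y) = 1 − 0.78 = 0.22
~~~(y (+) y) = 1 − 0.22 = 0.78
y (+) ~~~(y (+) y) = min(1, 0.11 + 0.78) = min(1, 0.89) = 0.89
((x -> ~y) (+) ~y) -> (y (+) ~~~(y (+) y)) = min(1, 1 − 1.00 + 0.89) = min(1, 0.89) = 0.89

0.89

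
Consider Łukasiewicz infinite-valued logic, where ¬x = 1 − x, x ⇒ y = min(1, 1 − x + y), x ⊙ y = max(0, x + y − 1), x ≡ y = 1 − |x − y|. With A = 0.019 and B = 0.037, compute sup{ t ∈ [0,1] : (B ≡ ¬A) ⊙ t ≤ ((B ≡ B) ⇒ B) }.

¬A = 1 − 0.019 = 0.981
B ≡ ¬A = 1 − |0.037 − 0.981| = 1 − 0.944 = 0.056
So the left factor is B ≡ ¬A = 0.056.
B ≡ B = 1 − |0.037 − 0.037| = 1 − 0.000 = 1.000
(B ≡ B) ⇒ B = min(1, 1 − 1.000 + 0.037) = min(1, 0.037) = 0.037
So the right-hand bound is (B ≡ B) ⇒ B = 0.037.
The residuum of the Łukasiewicz t-norm gives the supremum: min(1, 1 − 0.056 + 0.037).
1 − 0.056 + 0.037 = 0.981, so t = min(1, 0.981) = 0.981.
Check: 0.056 ⊙ 0.981 = max(0, 0.037) = 0.037 ≤ 0.037.

0.981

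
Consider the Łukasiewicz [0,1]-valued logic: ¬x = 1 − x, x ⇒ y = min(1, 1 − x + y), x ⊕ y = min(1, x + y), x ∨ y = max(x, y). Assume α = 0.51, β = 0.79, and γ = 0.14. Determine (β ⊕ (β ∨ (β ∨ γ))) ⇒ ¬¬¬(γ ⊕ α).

β ∨ γ = max(0.79, 0.14) = 0.79
β ∨ (β ∨ γ) = max(0.79, 0.79) = 0.79
β ⊕ (β ∨ (β ∨ γ)) = min(1, 0.79 + 0.79) = min(1, 1.58) = 1.00
γ ⊕ α = min(1, 0.14 + 0.51) = min(1, 0.65) = 0.65
¬(γ ⊕ α) = 1 − 0.65 = 0.35
¬¬(γ ⊕ α) = 1 − 0.35 = 0.65
¬¬¬(γ ⊕ α) = 1 − 0.65 = 0.35
(β ⊕ (β ∨ (β ∨ γ))) ⇒ ¬¬¬(γ ⊕ α) = min(1, 1 − 1.00 + 0.35) = min(1, 0.35) = 0.35

0.35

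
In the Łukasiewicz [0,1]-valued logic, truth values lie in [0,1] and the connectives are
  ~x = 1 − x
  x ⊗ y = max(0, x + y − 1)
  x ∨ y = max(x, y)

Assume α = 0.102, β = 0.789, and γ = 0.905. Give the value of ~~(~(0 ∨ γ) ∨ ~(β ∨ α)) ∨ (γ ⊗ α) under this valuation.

0.211

0 ∨ γ = max(0.000, 0.905) = 0.905
~(0 ∨ γ) = 1 − 0.905 = 0.095
β ∨ α = max(0.789, 0.102) = 0.789
~(β ∨ α) = 1 − 0.789 = 0.211
~(0 ∨ γ) ∨ ~(β ∨ α) = max(0.095, 0.211) = 0.211
~(~(0 ∨ γ) ∨ ~(β ∨ α)) = 1 − 0.211 = 0.789
~~(~(0 ∨ γ) ∨ ~(β ∨ α)) = 1 − 0.789 = 0.211
γ ⊗ α = max(0, 0.905 + 0.102 − 1) = max(0, 0.007) = 0.007
~~(~(0 ∨ γ) ∨ ~(β ∨ α)) ∨ (γ ⊗ α) = max(0.211, 0.007) = 0.211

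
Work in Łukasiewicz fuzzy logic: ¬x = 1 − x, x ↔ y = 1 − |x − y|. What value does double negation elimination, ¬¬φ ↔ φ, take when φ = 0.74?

¬φ = 1 − 0.74 = 0.26
¬¬φ = 1 − 0.26 = 0.74
¬¬φ ↔ φ = 1 − |0.74 − 0.74| = 1 − 0.00 = 1.00
(As expected: always 1 in Ł∞ since negation is involutive.)

1.00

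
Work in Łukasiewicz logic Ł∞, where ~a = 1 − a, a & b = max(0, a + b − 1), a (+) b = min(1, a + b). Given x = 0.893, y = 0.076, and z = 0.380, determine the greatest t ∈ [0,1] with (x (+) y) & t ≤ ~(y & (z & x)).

1.000

x (+) y = min(1, 0.893 + 0.076) = min(1, 0.969) = 0.969
So the left factor is x (+) y = 0.969.
z & x = max(0, 0.380 + 0.893 − 1) = max(0, 0.273) = 0.273
y & (z & x) = max(0, 0.076 + 0.273 − 1) = max(0, -0.651) = 0.000
~(y & (z & x)) = 1 − 0.000 = 1.000
So the right-hand bound is ~(y & (z & x)) = 1.000.
The residuum of the Łukasiewicz t-norm gives the supremum: min(1, 1 − 0.969 + 1.000).
1 − 0.969 + 1.000 = 1.031, so t = min(1, 1.031) = 1.000.
Check: 0.969 & 1.000 = max(0, 0.969) = 0.969 ≤ 1.000.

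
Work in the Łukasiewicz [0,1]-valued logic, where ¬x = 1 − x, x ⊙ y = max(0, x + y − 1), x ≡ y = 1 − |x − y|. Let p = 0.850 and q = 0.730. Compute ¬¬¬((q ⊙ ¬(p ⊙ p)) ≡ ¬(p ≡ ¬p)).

0.670

p ⊙ p = max(0, 0.850 + 0.850 − 1) = max(0, 0.700) = 0.700
¬(p ⊙ p) = 1 − 0.700 = 0.300
q ⊙ ¬(p ⊙ p) = max(0, 0.730 + 0.300 − 1) = max(0, 0.030) = 0.030
¬p = 1 − 0.850 = 0.150
p ≡ ¬p = 1 − |0.850 − 0.150| = 1 − 0.700 = 0.300
¬(p ≡ ¬p) = 1 − 0.300 = 0.700
(q ⊙ ¬(p ⊙ p)) ≡ ¬(p ≡ ¬p) = 1 − |0.030 − 0.700| = 1 − 0.670 = 0.330
¬((q ⊙ ¬(p ⊙ p)) ≡ ¬(p ≡ ¬p)) = 1 − 0.330 = 0.670
¬¬((q ⊙ ¬(p ⊙ p)) ≡ ¬(p ≡ ¬p)) = 1 − 0.670 = 0.330
¬¬¬((q ⊙ ¬(p ⊙ p)) ≡ ¬(p ≡ ¬p)) = 1 − 0.330 = 0.670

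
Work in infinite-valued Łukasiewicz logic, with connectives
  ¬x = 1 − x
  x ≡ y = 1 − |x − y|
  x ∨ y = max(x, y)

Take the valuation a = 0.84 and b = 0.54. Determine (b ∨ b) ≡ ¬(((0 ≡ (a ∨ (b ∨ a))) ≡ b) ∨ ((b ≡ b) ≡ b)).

b ∨ b = max(0.54, 0.54) = 0.54
b ∨ a = max(0.54, 0.84) = 0.84
a ∨ (b ∨ a) = max(0.84, 0.84) = 0.84
0 ≡ (a ∨ (b ∨ a)) = 1 − |0.00 − 0.84| = 1 − 0.84 = 0.16
(0 ≡ (a ∨ (b ∨ a))) ≡ b = 1 − |0.16 − 0.54| = 1 − 0.38 = 0.62
b ≡ b = 1 − |0.54 − 0.54| = 1 − 0.00 = 1.00
(b ≡ b) ≡ b = 1 − |1.00 − 0.54| = 1 − 0.46 = 0.54
((0 ≡ (a ∨ (b ∨ a))) ≡ b) ∨ ((b ≡ b) ≡ b) = max(0.62, 0.54) = 0.62
¬(((0 ≡ (a ∨ (b ∨ a))) ≡ b) ∨ ((b ≡ b) ≡ b)) = 1 − 0.62 = 0.38
(b ∨ b) ≡ ¬(((0 ≡ (a ∨ (b ∨ a))) ≡ b) ∨ ((b ≡ b) ≡ b)) = 1 − |0.54 − 0.38| = 1 − 0.16 = 0.84

0.84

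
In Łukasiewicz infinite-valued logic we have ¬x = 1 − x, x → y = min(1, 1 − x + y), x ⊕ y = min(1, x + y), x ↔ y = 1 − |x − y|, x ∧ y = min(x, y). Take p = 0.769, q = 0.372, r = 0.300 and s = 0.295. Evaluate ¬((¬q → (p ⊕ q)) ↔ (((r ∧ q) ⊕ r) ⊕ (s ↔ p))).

¬q = 1 − 0.372 = 0.628
p ⊕ q = min(1, 0.769 + 0.372) = min(1, 1.141) = 1.000
¬q → (p ⊕ q) = min(1, 1 − 0.628 + 1.000) = min(1, 1.372) = 1.000
r ∧ q = min(0.300, 0.372) = 0.300
(r ∧ q) ⊕ r = min(1, 0.300 + 0.300) = min(1, 0.600) = 0.600
s ↔ p = 1 − |0.295 − 0.769| = 1 − 0.474 = 0.526
((r ∧ q) ⊕ r) ⊕ (s ↔ p) = min(1, 0.600 + 0.526) = min(1, 1.126) = 1.000
(¬q → (p ⊕ q)) ↔ (((r ∧ q) ⊕ r) ⊕ (s ↔ p)) = 1 − |1.000 − 1.000| = 1 − 0.000 = 1.000
¬((¬q → (p ⊕ q)) ↔ (((r ∧ q) ⊕ r) ⊕ (s ↔ p))) = 1 − 1.000 = 0.000

0.000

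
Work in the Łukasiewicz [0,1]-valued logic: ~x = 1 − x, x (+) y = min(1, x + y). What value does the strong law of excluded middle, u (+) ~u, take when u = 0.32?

1.00

~u = 1 − 0.32 = 0.68
u (+) ~u = min(1, 0.32 + 0.68) = min(1, 1.00) = 1.00
(As expected: always 1 in Ł∞ since a ⊕ (1−a) = 1.)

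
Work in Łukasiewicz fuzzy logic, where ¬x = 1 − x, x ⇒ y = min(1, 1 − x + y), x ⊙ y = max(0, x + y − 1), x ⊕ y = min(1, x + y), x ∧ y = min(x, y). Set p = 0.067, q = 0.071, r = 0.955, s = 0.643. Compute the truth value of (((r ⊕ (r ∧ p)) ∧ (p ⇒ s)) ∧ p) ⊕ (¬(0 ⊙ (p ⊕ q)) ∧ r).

1.000

r ∧ p = min(0.955, 0.067) = 0.067
r ⊕ (r ∧ p) = min(1, 0.955 + 0.067) = min(1, 1.022) = 1.000
p ⇒ s = min(1, 1 − 0.067 + 0.643) = min(1, 1.576) = 1.000
(r ⊕ (r ∧ p)) ∧ (p ⇒ s) = min(1.000, 1.000) = 1.000
((r ⊕ (r ∧ p)) ∧ (p ⇒ s)) ∧ p = min(1.000, 0.067) = 0.067
p ⊕ q = min(1, 0.067 + 0.071) = min(1, 0.138) = 0.138
0 ⊙ (p ⊕ q) = max(0, 0.000 + 0.138 − 1) = max(0, -0.862) = 0.000
¬(0 ⊙ (p ⊕ q)) = 1 − 0.000 = 1.000
¬(0 ⊙ (p ⊕ q)) ∧ r = min(1.000, 0.955) = 0.955
(((r ⊕ (r ∧ p)) ∧ (p ⇒ s)) ∧ p) ⊕ (¬(0 ⊙ (p ⊕ q)) ∧ r) = min(1, 0.067 + 0.955) = min(1, 1.022) = 1.000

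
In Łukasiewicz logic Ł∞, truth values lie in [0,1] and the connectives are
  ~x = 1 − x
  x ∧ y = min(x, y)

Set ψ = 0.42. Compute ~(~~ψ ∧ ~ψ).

~ψ = 1 − 0.42 = 0.58
~~ψ = 1 − 0.58 = 0.42
~~ψ ∧ ~ψ = min(0.42, 0.58) = 0.42
~(~~ψ ∧ ~ψ) = 1 − 0.42 = 0.58

0.58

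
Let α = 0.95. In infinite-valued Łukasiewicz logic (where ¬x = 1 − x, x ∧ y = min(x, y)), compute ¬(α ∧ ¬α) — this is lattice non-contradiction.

¬α = 1 − 0.95 = 0.05
α ∧ ¬α = min(0.95, 0.05) = 0.05
¬(α ∧ ¬α) = 1 − 0.05 = 0.95
(The value 0.95 < 1 shows this instance is not satisfied; not a Ł∞-tautology — its value is 1 − min(a, 1−a).)

0.95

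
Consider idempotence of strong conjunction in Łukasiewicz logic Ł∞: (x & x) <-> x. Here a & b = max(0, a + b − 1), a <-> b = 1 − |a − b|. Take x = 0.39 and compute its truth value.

0.61

x & x = max(0, 0.39 + 0.39 − 1) = max(0, -0.22) = 0.00
(x & x) <-> x = 1 − |0.00 − 0.39| = 1 − 0.39 = 0.61
(The value 0.61 < 1 shows this instance is not satisfied; fails in Ł∞ since a ⊗ a = max(0, 2a−1) ≠ a in general.)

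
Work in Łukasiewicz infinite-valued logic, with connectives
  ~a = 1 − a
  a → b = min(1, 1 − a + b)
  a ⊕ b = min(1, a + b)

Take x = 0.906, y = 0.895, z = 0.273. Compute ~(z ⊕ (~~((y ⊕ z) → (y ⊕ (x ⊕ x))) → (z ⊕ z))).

y ⊕ z = min(1, 0.895 + 0.273) = min(1, 1.168) = 1.000
x ⊕ x = min(1, 0.906 + 0.906) = min(1, 1.812) = 1.000
y ⊕ (x ⊕ x) = min(1, 0.895 + 1.000) = min(1, 1.895) = 1.000
(y ⊕ z) → (y ⊕ (x ⊕ x)) = min(1, 1 − 1.000 + 1.000) = min(1, 1.000) = 1.000
~((y ⊕ z) → (y ⊕ (x ⊕ x))) = 1 − 1.000 = 0.000
~~((y ⊕ z) → (y ⊕ (x ⊕ x))) = 1 − 0.000 = 1.000
z ⊕ z = min(1, 0.273 + 0.273) = min(1, 0.546) = 0.546
~~((y ⊕ z) → (y ⊕ (x ⊕ x))) → (z ⊕ z) = min(1, 1 − 1.000 + 0.546) = min(1, 0.546) = 0.546
z ⊕ (~~((y ⊕ z) → (y ⊕ (x ⊕ x))) → (z ⊕ z)) = min(1, 0.273 + 0.546) = min(1, 0.819) = 0.819
~(z ⊕ (~~((y ⊕ z) → (y ⊕ (x ⊕ x))) → (z ⊕ z))) = 1 − 0.819 = 0.181

0.181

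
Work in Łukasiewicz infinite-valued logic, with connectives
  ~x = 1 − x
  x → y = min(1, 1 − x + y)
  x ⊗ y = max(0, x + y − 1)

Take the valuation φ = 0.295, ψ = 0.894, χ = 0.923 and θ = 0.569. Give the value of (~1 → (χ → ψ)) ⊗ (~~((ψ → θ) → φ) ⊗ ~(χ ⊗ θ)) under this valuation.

0.128

~1 = 1 − 1.000 = 0.000
χ → ψ = min(1, 1 − 0.923 + 0.894) = min(1, 0.971) = 0.971
~1 → (χ → ψ) = min(1, 1 − 0.000 + 0.971) = min(1, 1.971) = 1.000
ψ → θ = min(1, 1 − 0.894 + 0.569) = min(1, 0.675) = 0.675
(ψ → θ) → φ = min(1, 1 − 0.675 + 0.295) = min(1, 0.620) = 0.620
~((ψ → θ) → φ) = 1 − 0.620 = 0.380
~~((ψ → θ) → φ) = 1 − 0.380 = 0.620
χ ⊗ θ = max(0, 0.923 + 0.569 − 1) = max(0, 0.492) = 0.492
~(χ ⊗ θ) = 1 − 0.492 = 0.508
~~((ψ → θ) → φ) ⊗ ~(χ ⊗ θ) = max(0, 0.620 + 0.508 − 1) = max(0, 0.128) = 0.128
(~1 → (χ → ψ)) ⊗ (~~((ψ → θ) → φ) ⊗ ~(χ ⊗ θ)) = max(0, 1.000 + 0.128 − 1) = max(0, 0.128) = 0.128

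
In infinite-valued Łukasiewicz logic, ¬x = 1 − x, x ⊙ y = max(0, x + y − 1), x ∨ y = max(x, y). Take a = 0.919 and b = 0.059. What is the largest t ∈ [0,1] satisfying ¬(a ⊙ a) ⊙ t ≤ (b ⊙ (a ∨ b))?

0.838

a ⊙ a = max(0, 0.919 + 0.919 − 1) = max(0, 0.838) = 0.838
¬(a ⊙ a) = 1 − 0.838 = 0.162
So the left factor is ¬(a ⊙ a) = 0.162.
a ∨ b = max(0.919, 0.059) = 0.919
b ⊙ (a ∨ b) = max(0, 0.059 + 0.919 − 1) = max(0, -0.022) = 0.000
So the right-hand bound is b ⊙ (a ∨ b) = 0.000.
The residuum of the Łukasiewicz t-norm gives the supremum: min(1, 1 − 0.162 + 0.000).
1 − 0.162 + 0.000 = 0.838, so t = min(1, 0.838) = 0.838.
Check: 0.162 ⊙ 0.838 = max(0, 0.000) = 0.000 ≤ 0.000.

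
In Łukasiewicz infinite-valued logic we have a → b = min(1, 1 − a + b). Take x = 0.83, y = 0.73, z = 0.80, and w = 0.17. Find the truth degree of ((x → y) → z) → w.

0.27

x → y = min(1, 1 − 0.83 + 0.73) = min(1, 0.90) = 0.90
(x → y) → z = min(1, 1 − 0.90 + 0.80) = min(1, 0.90) = 0.90
((x → y) → z) → w = min(1, 1 − 0.90 + 0.17) = min(1, 0.27) = 0.27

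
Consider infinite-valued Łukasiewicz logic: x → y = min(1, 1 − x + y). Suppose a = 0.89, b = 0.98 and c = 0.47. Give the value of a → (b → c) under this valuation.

b → c = min(1, 1 − 0.98 + 0.47) = min(1, 0.49) = 0.49
a → (b → c) = min(1, 1 − 0.89 + 0.49) = min(1, 0.60) = 0.60

0.60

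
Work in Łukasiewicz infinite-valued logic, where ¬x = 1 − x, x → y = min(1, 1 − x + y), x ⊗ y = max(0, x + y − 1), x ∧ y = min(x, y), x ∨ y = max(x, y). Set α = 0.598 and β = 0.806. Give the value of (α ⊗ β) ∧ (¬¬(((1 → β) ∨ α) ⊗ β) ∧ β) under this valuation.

α ⊗ β = max(0, 0.598 + 0.806 − 1) = max(0, 0.404) = 0.404
1 → β = min(1, 1 − 1.000 + 0.806) = min(1, 0.806) = 0.806
(1 → β) ∨ α = max(0.806, 0.598) = 0.806
((1 → β) ∨ α) ⊗ β = max(0, 0.806 + 0.806 − 1) = max(0, 0.612) = 0.612
¬(((1 → β) ∨ α) ⊗ β) = 1 − 0.612 = 0.388
¬¬(((1 → β) ∨ α) ⊗ β) = 1 − 0.388 = 0.612
¬¬(((1 → β) ∨ α) ⊗ β) ∧ β = min(0.612, 0.806) = 0.612
(α ⊗ β) ∧ (¬¬(((1 → β) ∨ α) ⊗ β) ∧ β) = min(0.404, 0.612) = 0.404

0.404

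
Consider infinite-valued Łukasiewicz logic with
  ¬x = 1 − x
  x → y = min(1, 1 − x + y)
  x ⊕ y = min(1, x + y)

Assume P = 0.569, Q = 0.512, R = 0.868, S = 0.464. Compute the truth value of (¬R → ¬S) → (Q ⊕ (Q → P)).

¬R = 1 − 0.868 = 0.132
¬S = 1 − 0.464 = 0.536
¬R → ¬S = min(1, 1 − 0.132 + 0.536) = min(1, 1.404) = 1.000
Q → P = min(1, 1 − 0.512 + 0.569) = min(1, 1.057) = 1.000
Q ⊕ (Q → P) = min(1, 0.512 + 1.000) = min(1, 1.512) = 1.000
(¬R → ¬S) → (Q ⊕ (Q → P)) = min(1, 1 − 1.000 + 1.000) = min(1, 1.000) = 1.000

1.000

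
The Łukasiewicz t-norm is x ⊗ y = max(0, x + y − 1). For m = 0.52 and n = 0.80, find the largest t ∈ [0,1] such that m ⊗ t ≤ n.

The residuum of the Łukasiewicz t-norm gives the supremum: min(1, 1 − 0.52 + 0.80).
1 − 0.52 + 0.80 = 1.28, so t = min(1, 1.28) = 1.00.
Check: 0.52 ⊗ 1.00 = max(0, 0.52) = 0.52 ≤ 0.80.

1.00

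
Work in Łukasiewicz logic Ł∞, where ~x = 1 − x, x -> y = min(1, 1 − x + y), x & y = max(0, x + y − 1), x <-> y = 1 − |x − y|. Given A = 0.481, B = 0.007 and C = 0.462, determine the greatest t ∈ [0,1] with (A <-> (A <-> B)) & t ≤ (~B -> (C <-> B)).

A <-> B = 1 − |0.481 − 0.007| = 1 − 0.474 = 0.526
A <-> (A <-> B) = 1 − |0.481 − 0.526| = 1 − 0.045 = 0.955
So the left factor is A <-> (A <-> B) = 0.955.
~B = 1 − 0.007 = 0.993
C <-> B = 1 − |0.462 − 0.007| = 1 − 0.455 = 0.545
~B -> (C <-> B) = min(1, 1 − 0.993 + 0.545) = min(1, 0.552) = 0.552
So the right-hand bound is ~B -> (C <-> B) = 0.552.
The residuum of the Łukasiewicz t-norm gives the supremum: min(1, 1 − 0.955 + 0.552).
1 − 0.955 + 0.552 = 0.597, so t = min(1, 0.597) = 0.597.
Check: 0.955 & 0.597 = max(0, 0.552) = 0.552 ≤ 0.552.

0.597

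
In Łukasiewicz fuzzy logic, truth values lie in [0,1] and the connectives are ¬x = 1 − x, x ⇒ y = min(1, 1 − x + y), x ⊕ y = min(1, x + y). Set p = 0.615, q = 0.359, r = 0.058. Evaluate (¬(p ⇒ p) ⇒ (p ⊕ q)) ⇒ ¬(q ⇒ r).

p ⇒ p = min(1, 1 − 0.615 + 0.615) = min(1, 1.000) = 1.000
¬(p ⇒ p) = 1 − 1.000 = 0.000
p ⊕ q = min(1, 0.615 + 0.359) = min(1, 0.974) = 0.974
¬(p ⇒ p) ⇒ (p ⊕ q) = min(1, 1 − 0.000 + 0.974) = min(1, 1.974) = 1.000
q ⇒ r = min(1, 1 − 0.359 + 0.058) = min(1, 0.699) = 0.699
¬(q ⇒ r) = 1 − 0.699 = 0.301
(¬(p ⇒ p) ⇒ (p ⊕ q)) ⇒ ¬(q ⇒ r) = min(1, 1 − 1.000 + 0.301) = min(1, 0.301) = 0.301

0.301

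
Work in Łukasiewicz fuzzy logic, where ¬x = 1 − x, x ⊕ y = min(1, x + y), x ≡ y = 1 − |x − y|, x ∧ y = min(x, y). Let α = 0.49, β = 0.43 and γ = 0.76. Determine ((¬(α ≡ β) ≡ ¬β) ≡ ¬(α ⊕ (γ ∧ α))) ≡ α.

α ≡ β = 1 − |0.49 − 0.43| = 1 − 0.06 = 0.94
¬(α ≡ β) = 1 − 0.94 = 0.06
¬β = 1 − 0.43 = 0.57
¬(α ≡ β) ≡ ¬β = 1 − |0.06 − 0.57| = 1 − 0.51 = 0.49
γ ∧ α = min(0.76, 0.49) = 0.49
α ⊕ (γ ∧ α) = min(1, 0.49 + 0.49) = min(1, 0.98) = 0.98
¬(α ⊕ (γ ∧ α)) = 1 − 0.98 = 0.02
(¬(α ≡ β) ≡ ¬β) ≡ ¬(α ⊕ (γ ∧ α)) = 1 − |0.49 − 0.02| = 1 − 0.47 = 0.53
((¬(α ≡ β) ≡ ¬β) ≡ ¬(α ⊕ (γ ∧ α))) ≡ α = 1 − |0.53 − 0.49| = 1 − 0.04 = 0.96

0.96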